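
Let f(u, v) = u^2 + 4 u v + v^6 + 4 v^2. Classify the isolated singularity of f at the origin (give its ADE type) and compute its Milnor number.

Type A_5, Milnor number mu = 5.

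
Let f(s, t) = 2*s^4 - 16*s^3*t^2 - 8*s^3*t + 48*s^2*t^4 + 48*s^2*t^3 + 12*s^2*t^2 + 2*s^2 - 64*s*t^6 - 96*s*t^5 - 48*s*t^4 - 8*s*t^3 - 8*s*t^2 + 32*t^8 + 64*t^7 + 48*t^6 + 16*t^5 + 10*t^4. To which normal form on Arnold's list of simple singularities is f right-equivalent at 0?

The Hessian of f at 0 has rank 1. Corank 1: A-series; mu = 3 gives A_3.

A_3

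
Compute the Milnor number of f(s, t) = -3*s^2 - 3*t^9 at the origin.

The Hessian of f at 0 is [[-6, 0], [0, 0]] with rank 1, so corank 1. A Groebner basis of the Jacobian ideal J(f) in C{s,t} is {t^8, s}; counting standard monomials gives mu = 8. Corank 1: A-series; mu = 8 gives A_8.

8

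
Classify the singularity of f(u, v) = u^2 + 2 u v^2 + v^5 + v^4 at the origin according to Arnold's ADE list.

A_{4}

The Hessian of f at 0 is [[2, 0], [0, 0]] with rank 1, so corank 1. A Groebner basis of the Jacobian ideal J(f) in C{u,v} is {u^2, u + v^2}; counting standard monomials gives mu = 4. Corank 1: A-series; mu = 4 gives A_4.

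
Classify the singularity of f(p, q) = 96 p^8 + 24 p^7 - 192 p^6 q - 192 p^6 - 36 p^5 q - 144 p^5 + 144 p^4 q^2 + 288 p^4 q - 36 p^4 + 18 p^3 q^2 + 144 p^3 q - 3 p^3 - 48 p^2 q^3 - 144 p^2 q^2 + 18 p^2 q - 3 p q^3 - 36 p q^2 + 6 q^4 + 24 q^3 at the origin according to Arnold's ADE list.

E7

The Hessian of f at 0 has rank 0. Corank 2; j^3 = -3*(p - 2*q)^3 is a perfect cube, so E-series; the 4-jet and mu = 7 give E_7.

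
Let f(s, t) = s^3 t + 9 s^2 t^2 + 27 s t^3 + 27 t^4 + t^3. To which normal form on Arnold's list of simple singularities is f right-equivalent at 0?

E7

The Hessian of f at 0 has rank 0. Corank 2; j^3 = t^3 is a perfect cube, so E-series; the 4-jet and mu = 7 give E_7.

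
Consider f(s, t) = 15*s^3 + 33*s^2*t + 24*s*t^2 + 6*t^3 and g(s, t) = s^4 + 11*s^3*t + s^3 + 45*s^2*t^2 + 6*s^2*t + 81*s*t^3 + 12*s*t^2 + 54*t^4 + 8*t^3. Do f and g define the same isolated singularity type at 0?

The Hessian of f at 0 is [[0, 0], [0, 0]] with rank 0, so corank 2. A Groebner basis of the Jacobian ideal J(f) in C{s,t} is {t^3, s^2 + 2*t^2, s*t - t^2}; counting standard monomials gives mu = 4. Corank 2; j^3 = 3*(s + t)*(5*s^2 + 6*s*t + 2*t^2) splits into three distinct lines over C (the quadratic factor has nonzero discriminant), so D_4. The Hessian of g at 0 is [[0, 0], [0, 0]] with rank 0, so corank 2. A Groebner basis of the Jacobian ideal J(g) in C{s,t} is {3*s^2 + 12*s*t + t^4 + t^3 + 12*t^2, s^3 + 30*s^2 + 120*s*t + 18*t^3 + 120*t^2, s^2*t - 9*s^2 - 36*s*t - 7*t^3 - 36*t^2, 2*s^2 + s*t^2 + 8*s*t + 8*t^3/3 + 8*t^2}; counting standard monomials gives mu = 7. Corank 2; j^3 = (s + 2*t)^3 is a perfect cube, so E-series; the 4-jet and mu = 7 give E_7. f is D_4 but g is E_7, hence not right-equivalent.

No.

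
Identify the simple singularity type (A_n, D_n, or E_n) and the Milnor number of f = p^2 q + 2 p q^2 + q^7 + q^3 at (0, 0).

Type D_8, Milnor number mu = 8.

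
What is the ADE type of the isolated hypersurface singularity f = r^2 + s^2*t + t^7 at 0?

D8

The Hessian of f at 0 has rank 1. Corank 2; j^3 = s^2*t has shape L^2 M (L != M), so D-series; mu = 8 gives D_8.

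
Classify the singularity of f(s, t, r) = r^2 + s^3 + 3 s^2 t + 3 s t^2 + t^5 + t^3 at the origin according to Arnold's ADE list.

The Hessian of f at 0 has rank 1. Corank 2; j^3 = (s + t)^3 is a perfect cube, so E-series; the 5-jet and mu = 8 give E_8.

E_8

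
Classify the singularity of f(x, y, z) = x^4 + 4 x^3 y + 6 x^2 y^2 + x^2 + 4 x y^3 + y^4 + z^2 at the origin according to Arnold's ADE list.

A_{3}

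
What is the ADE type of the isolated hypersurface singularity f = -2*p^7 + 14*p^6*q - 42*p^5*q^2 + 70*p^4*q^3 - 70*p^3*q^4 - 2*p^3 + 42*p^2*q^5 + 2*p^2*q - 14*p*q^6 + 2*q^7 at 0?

D_{8}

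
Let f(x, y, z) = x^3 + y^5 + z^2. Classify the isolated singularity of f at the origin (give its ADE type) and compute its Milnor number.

Type E8, Milnor number mu = 8.

The Hessian of f at 0 has rank 1. Corank 2; j^3 = x^3 is a perfect cube, so E-series; the 5-jet and mu = 8 give E_8.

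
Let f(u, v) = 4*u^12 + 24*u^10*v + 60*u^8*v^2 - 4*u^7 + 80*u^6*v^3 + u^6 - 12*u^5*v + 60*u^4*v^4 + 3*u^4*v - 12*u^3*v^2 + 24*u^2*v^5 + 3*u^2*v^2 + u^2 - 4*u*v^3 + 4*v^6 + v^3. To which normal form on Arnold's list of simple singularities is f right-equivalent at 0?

The Hessian of f at 0 has rank 1. Corank 1: A-series; mu = 2 gives A_2.

A2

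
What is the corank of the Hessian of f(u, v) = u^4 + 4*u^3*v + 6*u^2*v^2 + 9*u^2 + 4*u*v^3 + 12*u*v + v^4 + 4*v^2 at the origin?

1

Hessian at 0 has rank 1.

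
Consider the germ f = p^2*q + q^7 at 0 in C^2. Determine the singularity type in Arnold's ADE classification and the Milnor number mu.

Type D8, Milnor number mu = 8.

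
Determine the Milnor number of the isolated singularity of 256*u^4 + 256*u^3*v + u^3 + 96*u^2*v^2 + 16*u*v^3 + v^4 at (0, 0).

The Hessian of f at 0 is [[0, 0], [0, 0]] with rank 0, so corank 2. A Groebner basis of the Jacobian ideal J(f) in C{u,v} is {v^4, u*v^2 + v^3/12, u^2}; counting standard monomials gives mu = 6. Corank 2; j^3 = u^3 is a perfect cube, so E-series; the 4-jet and mu = 6 give E_6.

6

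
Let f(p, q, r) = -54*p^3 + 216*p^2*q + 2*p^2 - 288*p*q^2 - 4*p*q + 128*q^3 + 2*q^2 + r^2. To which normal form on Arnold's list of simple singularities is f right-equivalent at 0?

A_{2}

The Hessian of f at 0 has rank 2. Corank 1: A-series; mu = 2 gives A_2.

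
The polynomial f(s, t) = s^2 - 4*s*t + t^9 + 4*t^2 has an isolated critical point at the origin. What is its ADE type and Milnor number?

Type A_8, Milnor number mu = 8.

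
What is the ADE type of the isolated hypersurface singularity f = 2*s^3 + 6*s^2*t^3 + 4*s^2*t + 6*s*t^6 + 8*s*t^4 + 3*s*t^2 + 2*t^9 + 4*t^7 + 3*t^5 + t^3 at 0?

D_{4}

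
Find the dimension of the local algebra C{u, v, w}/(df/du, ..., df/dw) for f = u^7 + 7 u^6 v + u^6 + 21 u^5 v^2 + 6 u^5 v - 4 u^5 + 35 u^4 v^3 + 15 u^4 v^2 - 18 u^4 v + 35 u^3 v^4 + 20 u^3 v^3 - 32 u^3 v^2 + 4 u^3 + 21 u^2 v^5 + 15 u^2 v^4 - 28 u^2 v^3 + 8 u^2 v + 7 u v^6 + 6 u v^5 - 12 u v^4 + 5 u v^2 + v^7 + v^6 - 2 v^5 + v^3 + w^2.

7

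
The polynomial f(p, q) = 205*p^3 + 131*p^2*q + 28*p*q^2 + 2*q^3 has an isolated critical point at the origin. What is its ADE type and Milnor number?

The Hessian of f at 0 is [[0, 0], [0, 0]] with rank 0, so corank 2. A Groebner basis of the Jacobian ideal J(f) in C{p,q} is {q^3, p^2 - 2*q^2/59, p*q + 11*q^2/59}; counting standard monomials gives mu = 4. Corank 2; j^3 = (5*p + q)*(41*p^2 + 18*p*q + 2*q^2) splits into three distinct lines over C (the quadratic factor has nonzero discriminant), so D_4.

Type D_{4}, Milnor number mu = 4.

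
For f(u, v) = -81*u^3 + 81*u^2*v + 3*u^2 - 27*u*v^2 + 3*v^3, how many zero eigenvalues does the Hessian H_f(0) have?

1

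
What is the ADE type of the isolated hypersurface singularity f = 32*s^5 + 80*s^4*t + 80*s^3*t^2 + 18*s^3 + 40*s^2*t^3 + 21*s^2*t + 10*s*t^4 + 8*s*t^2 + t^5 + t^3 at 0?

The Hessian of f at 0 is [[0, 0], [0, 0]] with rank 0, so corank 2. A Groebner basis of the Jacobian ideal J(f) in C{s,t} is {-243*s*t/10 + t^4 - 81*t^2/10, s*t^2 + t^3/3, s^2 + 5*s*t/6 + t^2/6}; counting standard monomials gives mu = 6. Corank 2; j^3 = (2*s + t)*(3*s + t)^2 has shape L^2 M (L != M), so D-series; mu = 6 gives D_6.

D6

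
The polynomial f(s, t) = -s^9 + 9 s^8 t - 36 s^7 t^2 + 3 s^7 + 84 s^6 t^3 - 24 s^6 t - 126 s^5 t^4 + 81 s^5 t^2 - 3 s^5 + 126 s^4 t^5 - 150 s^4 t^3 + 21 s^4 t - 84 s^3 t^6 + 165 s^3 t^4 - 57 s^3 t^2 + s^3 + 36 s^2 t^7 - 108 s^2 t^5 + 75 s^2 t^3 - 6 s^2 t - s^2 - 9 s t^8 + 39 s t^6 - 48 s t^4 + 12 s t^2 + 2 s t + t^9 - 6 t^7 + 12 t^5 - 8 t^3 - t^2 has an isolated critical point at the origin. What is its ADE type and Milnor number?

The Hessian of f at 0 is [[-2, 2], [2, -2]] with rank 1, so corank 1. A Groebner basis of the Jacobian ideal J(f) in C{s,t} is {t^2, s - t}; counting standard monomials gives mu = 2. Corank 1: A-series; mu = 2 gives A_2.

Type A_2, Milnor number mu = 2.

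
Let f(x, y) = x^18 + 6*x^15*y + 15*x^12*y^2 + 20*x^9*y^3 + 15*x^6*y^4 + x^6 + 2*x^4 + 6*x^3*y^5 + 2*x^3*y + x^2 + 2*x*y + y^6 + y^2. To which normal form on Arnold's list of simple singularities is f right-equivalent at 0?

A_{5}

The Hessian of f at 0 is [[2, 2], [2, 2]] with rank 1, so corank 1. A Groebner basis of the Jacobian ideal J(f) in C{x,y} is {x*y^2 + x + y, -x + y^3 - y, x^2 + 2*x*y + y^2}; counting standard monomials gives mu = 5. Corank 1: A-series; mu = 5 gives A_5.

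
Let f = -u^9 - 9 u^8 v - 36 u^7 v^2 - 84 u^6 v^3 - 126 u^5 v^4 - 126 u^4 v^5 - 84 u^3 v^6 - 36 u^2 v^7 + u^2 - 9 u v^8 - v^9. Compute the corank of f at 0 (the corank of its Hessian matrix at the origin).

Hessian at 0 has rank 1.

1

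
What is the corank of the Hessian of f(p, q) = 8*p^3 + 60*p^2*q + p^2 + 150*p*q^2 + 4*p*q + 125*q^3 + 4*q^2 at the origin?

1

The Hessian at 0 is [[2, 4], [4, 8]] of rank 1; hence corank 1.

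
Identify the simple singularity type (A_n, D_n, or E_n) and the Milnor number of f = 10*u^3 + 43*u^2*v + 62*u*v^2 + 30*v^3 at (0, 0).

Type D_{4}, Milnor number mu = 4.

The Hessian of f at 0 has rank 0. Corank 2; j^3 = (2*u + 3*v)*(5*u^2 + 14*u*v + 10*v^2) splits into three distinct lines over C (the quadratic factor has nonzero discriminant), so D_4.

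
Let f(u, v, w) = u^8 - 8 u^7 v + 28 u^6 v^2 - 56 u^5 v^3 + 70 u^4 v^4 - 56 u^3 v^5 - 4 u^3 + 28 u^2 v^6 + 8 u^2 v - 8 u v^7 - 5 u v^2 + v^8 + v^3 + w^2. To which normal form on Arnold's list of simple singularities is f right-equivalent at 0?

D_{9}

The Hessian of f at 0 is [[0, 0, 0], [0, 0, 0], [0, 0, 2]] with rank 1, so corank 2. A Groebner basis of the Jacobian ideal J(f) in C{u,v,w} is {32*u*v + v^7 - 16*v^2, u*v^2 - v^3/2, u^2 - 3*u*v/2 + v^2/2, w}; counting standard monomials gives mu = 9. Corank 2; j^3 = -(u - v)*(2*u - v)^2 has shape L^2 M (L != M), so D-series; mu = 9 gives D_9.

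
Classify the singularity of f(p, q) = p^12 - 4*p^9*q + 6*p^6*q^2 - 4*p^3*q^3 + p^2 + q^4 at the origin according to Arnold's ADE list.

A_3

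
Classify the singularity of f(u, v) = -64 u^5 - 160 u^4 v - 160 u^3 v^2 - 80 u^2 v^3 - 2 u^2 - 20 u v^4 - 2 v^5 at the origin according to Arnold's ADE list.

A_4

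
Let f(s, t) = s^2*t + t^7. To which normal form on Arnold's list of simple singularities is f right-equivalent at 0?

The Hessian of f at 0 is [[0, 0], [0, 0]] with rank 0, so corank 2. A Groebner basis of the Jacobian ideal J(f) in C{s,t} is {s^2/7 + t^6, s^3, s*t}; counting standard monomials gives mu = 8. Corank 2; j^3 = s^2*t has shape L^2 M (L != M), so D-series; mu = 8 gives D_8.

D8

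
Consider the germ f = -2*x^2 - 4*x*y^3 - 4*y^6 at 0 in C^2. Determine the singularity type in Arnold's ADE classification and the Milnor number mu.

Type A_{5}, Milnor number mu = 5.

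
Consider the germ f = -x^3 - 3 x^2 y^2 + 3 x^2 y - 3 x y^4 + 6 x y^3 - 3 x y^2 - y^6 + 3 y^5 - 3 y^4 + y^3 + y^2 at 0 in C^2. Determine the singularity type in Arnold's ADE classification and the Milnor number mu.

The Hessian of f at 0 has rank 1. Corank 1: A-series; mu = 2 gives A_2.

Type A_2, Milnor number mu = 2.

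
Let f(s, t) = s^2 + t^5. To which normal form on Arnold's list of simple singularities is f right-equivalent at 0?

A_4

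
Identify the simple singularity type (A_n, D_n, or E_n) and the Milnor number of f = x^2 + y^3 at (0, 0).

The Hessian of f at 0 has rank 1. Corank 1: A-series; mu = 2 gives A_2.

Type A2, Milnor number mu = 2.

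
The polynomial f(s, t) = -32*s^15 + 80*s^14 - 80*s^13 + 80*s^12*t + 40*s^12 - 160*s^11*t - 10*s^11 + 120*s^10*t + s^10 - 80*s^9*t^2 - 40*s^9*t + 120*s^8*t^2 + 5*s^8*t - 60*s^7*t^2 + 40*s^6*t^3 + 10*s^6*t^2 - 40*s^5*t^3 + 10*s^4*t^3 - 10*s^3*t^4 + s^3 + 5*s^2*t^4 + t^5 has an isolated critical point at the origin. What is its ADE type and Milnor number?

The Hessian of f at 0 has rank 0. Corank 2; j^3 = s^3 is a perfect cube, so E-series; the 5-jet and mu = 8 give E_8.

Type E_8, Milnor number mu = 8.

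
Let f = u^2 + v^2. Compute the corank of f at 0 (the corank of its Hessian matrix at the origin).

0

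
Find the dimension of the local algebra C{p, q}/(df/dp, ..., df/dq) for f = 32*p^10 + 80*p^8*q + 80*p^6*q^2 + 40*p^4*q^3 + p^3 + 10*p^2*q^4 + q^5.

8

The Hessian of f at 0 is [[0, 0], [0, 0]] with rank 0, so corank 2. A Groebner basis of the Jacobian ideal J(f) in C{p,q} is {q^4, p^2}; counting standard monomials gives mu = 8. Corank 2; j^3 = p^3 is a perfect cube, so E-series; the 5-jet and mu = 8 give E_8.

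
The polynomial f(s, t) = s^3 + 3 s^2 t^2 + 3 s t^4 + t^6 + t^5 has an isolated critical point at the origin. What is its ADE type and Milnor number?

The Hessian of f at 0 has rank 0. Corank 2; j^3 = s^3 is a perfect cube, so E-series; the 5-jet and mu = 8 give E_8.

Type E_{8}, Milnor number mu = 8.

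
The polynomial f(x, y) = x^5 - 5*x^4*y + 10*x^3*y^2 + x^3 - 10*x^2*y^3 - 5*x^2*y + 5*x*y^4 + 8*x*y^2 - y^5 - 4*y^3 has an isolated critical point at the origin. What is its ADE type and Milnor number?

The Hessian of f at 0 has rank 0. Corank 2; j^3 = (x - 2*y)^2*(x - y) has shape L^2 M (L != M), so D-series; mu = 6 gives D_6.

Type D_6, Milnor number mu = 6.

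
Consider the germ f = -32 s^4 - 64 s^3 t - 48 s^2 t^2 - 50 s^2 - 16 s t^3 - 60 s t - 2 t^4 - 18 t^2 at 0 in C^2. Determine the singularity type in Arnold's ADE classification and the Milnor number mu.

The Hessian of f at 0 has rank 1. Corank 1: A-series; mu = 3 gives A_3.

Type A_3, Milnor number mu = 3.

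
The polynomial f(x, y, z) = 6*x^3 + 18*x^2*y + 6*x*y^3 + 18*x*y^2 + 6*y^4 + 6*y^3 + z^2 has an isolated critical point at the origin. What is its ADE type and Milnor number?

Type E7, Milnor number mu = 7.

The Hessian of f at 0 has rank 1. Corank 2; j^3 = 6*(x + y)^3 is a perfect cube, so E-series; the 4-jet and mu = 7 give E_7.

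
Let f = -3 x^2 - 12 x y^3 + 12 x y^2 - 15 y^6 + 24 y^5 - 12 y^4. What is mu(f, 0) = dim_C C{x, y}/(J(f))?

The Hessian of f at 0 has rank 1. Corank 1: A-series; mu = 5 gives A_5.

5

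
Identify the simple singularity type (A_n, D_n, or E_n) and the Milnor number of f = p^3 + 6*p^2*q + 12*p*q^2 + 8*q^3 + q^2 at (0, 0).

The Hessian of f at 0 is [[0, 0], [0, 2]] with rank 1, so corank 1. A Groebner basis of the Jacobian ideal J(f) in C{p,q} is {p^2, q}; counting standard monomials gives mu = 2. Corank 1: A-series; mu = 2 gives A_2.

Type A_2, Milnor number mu = 2.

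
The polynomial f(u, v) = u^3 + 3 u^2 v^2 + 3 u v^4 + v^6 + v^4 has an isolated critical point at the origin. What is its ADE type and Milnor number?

Type E_{6}, Milnor number mu = 6.

The Hessian of f at 0 has rank 0. Corank 2; j^3 = u^3 is a perfect cube, so E-series; the 4-jet and mu = 6 give E_6.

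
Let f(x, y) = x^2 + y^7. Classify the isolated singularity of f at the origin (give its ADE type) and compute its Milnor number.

Type A_{6}, Milnor number mu = 6.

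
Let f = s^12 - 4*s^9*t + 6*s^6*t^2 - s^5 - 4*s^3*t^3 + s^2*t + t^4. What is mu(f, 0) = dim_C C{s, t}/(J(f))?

The Hessian of f at 0 is [[0, 0], [0, 0]] with rank 0, so corank 2. A Groebner basis of the Jacobian ideal J(f) in C{s,t} is {s^3, s^2/4 + t^3, s*t}; counting standard monomials gives mu = 5. Corank 2; j^3 = s^2*t has shape L^2 M (L != M), so D-series; mu = 5 gives D_5.

5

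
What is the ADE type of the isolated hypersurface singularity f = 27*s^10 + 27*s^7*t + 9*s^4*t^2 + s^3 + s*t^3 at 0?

The Hessian of f at 0 has rank 0. Corank 2; j^3 = s^3 is a perfect cube, so E-series; the 4-jet and mu = 7 give E_7.

E_{7}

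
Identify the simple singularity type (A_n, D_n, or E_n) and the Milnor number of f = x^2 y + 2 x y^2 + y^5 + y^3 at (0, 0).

The Hessian of f at 0 is [[0, 0], [0, 0]] with rank 0, so corank 2. A Groebner basis of the Jacobian ideal J(f) in C{x,y} is {x^2/5 + y^4 - y^2/5, x^3 + y^3, x*y + y^2}; counting standard monomials gives mu = 6. Corank 2; j^3 = y*(x + y)^2 has shape L^2 M (L != M), so D-series; mu = 6 gives D_6.

Type D_{6}, Milnor number mu = 6.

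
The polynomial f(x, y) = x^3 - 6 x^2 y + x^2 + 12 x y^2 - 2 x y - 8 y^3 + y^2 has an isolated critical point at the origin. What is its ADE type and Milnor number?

Type A2, Milnor number mu = 2.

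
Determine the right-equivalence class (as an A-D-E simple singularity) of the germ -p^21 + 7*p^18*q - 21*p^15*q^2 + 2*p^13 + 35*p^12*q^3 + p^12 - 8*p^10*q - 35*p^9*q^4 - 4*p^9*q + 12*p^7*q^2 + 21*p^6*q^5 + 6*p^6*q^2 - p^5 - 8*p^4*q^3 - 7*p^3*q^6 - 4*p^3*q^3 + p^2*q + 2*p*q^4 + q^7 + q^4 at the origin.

D_{5}

The Hessian of f at 0 has rank 0. Corank 2; j^3 = p^2*q has shape L^2 M (L != M), so D-series; mu = 5 gives D_5.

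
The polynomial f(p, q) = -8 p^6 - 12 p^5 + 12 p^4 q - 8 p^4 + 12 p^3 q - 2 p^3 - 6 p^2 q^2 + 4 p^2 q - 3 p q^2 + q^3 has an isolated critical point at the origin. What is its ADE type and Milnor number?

Type D_4, Milnor number mu = 4.

The Hessian of f at 0 has rank 0. Corank 2; j^3 = -(p - q)*(2*p^2 - 2*p*q + q^2) splits into three distinct lines over C (the quadratic factor has nonzero discriminant), so D_4.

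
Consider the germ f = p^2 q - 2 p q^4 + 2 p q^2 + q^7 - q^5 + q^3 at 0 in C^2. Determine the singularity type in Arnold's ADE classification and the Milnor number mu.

Type D6, Milnor number mu = 6.

The Hessian of f at 0 has rank 0. Corank 2; j^3 = q*(p + q)^2 has shape L^2 M (L != M), so D-series; mu = 6 gives D_6.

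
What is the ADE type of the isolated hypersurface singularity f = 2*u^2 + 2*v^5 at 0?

The Hessian of f at 0 has rank 1. Corank 1: A-series; mu = 4 gives A_4.

A_{4}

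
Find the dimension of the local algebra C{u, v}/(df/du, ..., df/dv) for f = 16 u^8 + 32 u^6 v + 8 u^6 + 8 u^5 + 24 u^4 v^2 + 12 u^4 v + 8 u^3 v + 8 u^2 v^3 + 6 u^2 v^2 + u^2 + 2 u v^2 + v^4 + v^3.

2

The Hessian of f at 0 is [[2, 0], [0, 0]] with rank 1, so corank 1. A Groebner basis of the Jacobian ideal J(f) in C{u,v} is {v^2, u}; counting standard monomials gives mu = 2. Corank 1: A-series; mu = 2 gives A_2.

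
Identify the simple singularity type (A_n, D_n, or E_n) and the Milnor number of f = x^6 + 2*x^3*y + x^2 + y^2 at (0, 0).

The Hessian of f at 0 is [[2, 0], [0, 2]] with rank 2, so corank 0. A Groebner basis of the Jacobian ideal J(f) in C{x,y} is {x, y}; counting standard monomials gives mu = 1. Corank 0: nondegenerate Morse point, so A_1.

Type A_{1}, Milnor number mu = 1.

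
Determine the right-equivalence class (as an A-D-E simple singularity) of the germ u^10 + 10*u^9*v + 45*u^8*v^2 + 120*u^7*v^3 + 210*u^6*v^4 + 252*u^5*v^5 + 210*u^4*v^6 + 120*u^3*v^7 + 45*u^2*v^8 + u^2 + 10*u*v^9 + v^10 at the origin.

The Hessian of f at 0 has rank 1. Corank 1: A-series; mu = 9 gives A_9.

A_9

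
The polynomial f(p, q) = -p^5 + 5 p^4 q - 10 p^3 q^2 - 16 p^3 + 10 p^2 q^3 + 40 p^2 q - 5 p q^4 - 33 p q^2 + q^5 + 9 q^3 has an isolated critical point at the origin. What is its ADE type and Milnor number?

The Hessian of f at 0 is [[0, 0], [0, 0]] with rank 0, so corank 2. A Groebner basis of the Jacobian ideal J(f) in C{p,q} is {1024*p*q/5 + q^4 - 768*q^2/5, p*q^2 - 3*q^3/4, p^2 - 7*p*q/4 + 3*q^2/4}; counting standard monomials gives mu = 6. Corank 2; j^3 = -(p - q)*(4*p - 3*q)^2 has shape L^2 M (L != M), so D-series; mu = 6 gives D_6.

Type D_{6}, Milnor number mu = 6.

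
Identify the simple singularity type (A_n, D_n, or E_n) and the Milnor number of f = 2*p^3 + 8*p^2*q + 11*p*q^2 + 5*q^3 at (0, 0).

The Hessian of f at 0 has rank 0. Corank 2; j^3 = (p + q)*(2*p^2 + 6*p*q + 5*q^2) splits into three distinct lines over C (the quadratic factor has nonzero discriminant), so D_4.

Type D_4, Milnor number mu = 4.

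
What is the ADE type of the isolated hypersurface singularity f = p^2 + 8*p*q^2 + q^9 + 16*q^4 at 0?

A_{8}

The Hessian of f at 0 is [[2, 0], [0, 0]] with rank 1, so corank 1. A Groebner basis of the Jacobian ideal J(f) in C{p,q} is {p^4, p/4 + q^2}; counting standard monomials gives mu = 8. Corank 1: A-series; mu = 8 gives A_8.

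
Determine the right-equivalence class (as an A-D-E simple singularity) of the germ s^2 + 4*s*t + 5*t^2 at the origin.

A_1

The Hessian of f at 0 has rank 2. Corank 0: nondegenerate Morse point, so A_1.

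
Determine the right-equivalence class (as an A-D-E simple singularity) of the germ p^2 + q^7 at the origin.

A_6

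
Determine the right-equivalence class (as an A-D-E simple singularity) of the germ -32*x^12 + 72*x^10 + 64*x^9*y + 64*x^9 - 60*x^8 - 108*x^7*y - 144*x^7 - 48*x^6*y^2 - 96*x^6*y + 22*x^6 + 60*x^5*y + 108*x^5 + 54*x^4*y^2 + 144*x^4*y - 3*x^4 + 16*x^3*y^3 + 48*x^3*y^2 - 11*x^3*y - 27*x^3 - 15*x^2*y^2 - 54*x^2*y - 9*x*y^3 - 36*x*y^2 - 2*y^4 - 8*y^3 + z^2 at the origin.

E_7

The Hessian of f at 0 has rank 1. Corank 2; j^3 = -(3*x + 2*y)^3 is a perfect cube, so E-series; the 4-jet and mu = 7 give E_7.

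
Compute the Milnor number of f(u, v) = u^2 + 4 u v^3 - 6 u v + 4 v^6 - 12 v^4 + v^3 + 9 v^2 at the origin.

2

The Hessian of f at 0 is [[2, -6], [-6, 18]] with rank 1, so corank 1. A Groebner basis of the Jacobian ideal J(f) in C{u,v} is {v^2, u - 3*v}; counting standard monomials gives mu = 2. Corank 1: A-series; mu = 2 gives A_2.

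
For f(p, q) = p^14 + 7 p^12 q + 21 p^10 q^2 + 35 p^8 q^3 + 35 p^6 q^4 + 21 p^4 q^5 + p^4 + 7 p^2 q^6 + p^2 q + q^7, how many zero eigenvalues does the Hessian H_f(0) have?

2

Hessian at 0 has rank 0.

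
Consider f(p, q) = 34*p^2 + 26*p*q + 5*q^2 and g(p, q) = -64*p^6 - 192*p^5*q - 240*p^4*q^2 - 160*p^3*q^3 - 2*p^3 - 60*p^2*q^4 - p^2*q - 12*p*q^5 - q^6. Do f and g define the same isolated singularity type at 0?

The Hessian of f at 0 has rank 2. Corank 0: nondegenerate Morse point, so A_1. The Hessian of g at 0 has rank 0. Corank 2; j^3 = -p^2*(2*p + q) has shape L^2 M (L != M), so D-series; mu = 7 gives D_7. f is A_1 but g is D_7, hence not right-equivalent.

No.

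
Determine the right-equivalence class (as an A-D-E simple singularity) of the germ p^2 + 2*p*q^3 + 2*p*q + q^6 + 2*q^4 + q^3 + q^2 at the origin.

A_2

The Hessian of f at 0 has rank 1. Corank 1: A-series; mu = 2 gives A_2.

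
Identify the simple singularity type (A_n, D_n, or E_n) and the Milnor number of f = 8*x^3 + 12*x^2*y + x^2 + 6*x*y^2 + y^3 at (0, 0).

Type A_2, Milnor number mu = 2.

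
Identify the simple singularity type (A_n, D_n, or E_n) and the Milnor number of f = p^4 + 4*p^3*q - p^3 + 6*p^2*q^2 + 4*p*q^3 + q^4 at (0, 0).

Type E_{6}, Milnor number mu = 6.

The Hessian of f at 0 is [[0, 0], [0, 0]] with rank 0, so corank 2. A Groebner basis of the Jacobian ideal J(f) in C{p,q} is {q^4, p*q^2 + q^3/3, p^2}; counting standard monomials gives mu = 6. Corank 2; j^3 = -p^3 is a perfect cube, so E-series; the 4-jet and mu = 6 give E_6.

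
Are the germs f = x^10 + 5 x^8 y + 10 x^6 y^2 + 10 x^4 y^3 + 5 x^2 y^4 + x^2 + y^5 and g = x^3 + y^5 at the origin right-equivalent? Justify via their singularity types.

The Hessian of f at 0 is [[2, 0], [0, 0]] with rank 1, so corank 1. A Groebner basis of the Jacobian ideal J(f) in C{x,y} is {y^4, x}; counting standard monomials gives mu = 4. Corank 1: A-series; mu = 4 gives A_4. The Hessian of g at 0 is [[0, 0], [0, 0]] with rank 0, so corank 2. A Groebner basis of the Jacobian ideal J(g) in C{x,y} is {y^4, x^2}; counting standard monomials gives mu = 8. Corank 2; j^3 = x^3 is a perfect cube, so E-series; the 5-jet and mu = 8 give E_8. f is A_4 but g is E_8, hence not right-equivalent.

No.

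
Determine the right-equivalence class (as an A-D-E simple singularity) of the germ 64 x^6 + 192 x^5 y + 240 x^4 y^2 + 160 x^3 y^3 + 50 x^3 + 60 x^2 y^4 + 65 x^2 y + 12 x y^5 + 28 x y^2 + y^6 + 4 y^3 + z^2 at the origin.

D_{7}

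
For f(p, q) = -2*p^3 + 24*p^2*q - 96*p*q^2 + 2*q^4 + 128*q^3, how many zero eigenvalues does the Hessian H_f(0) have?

2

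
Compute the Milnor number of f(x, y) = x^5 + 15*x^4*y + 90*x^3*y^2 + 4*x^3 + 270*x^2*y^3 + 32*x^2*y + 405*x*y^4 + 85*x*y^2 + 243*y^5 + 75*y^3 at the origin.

The Hessian of f at 0 has rank 0. Corank 2; j^3 = (x + 3*y)*(2*x + 5*y)^2 has shape L^2 M (L != M), so D-series; mu = 6 gives D_6.

6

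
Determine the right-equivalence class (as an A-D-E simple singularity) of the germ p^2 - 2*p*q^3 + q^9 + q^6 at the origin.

A8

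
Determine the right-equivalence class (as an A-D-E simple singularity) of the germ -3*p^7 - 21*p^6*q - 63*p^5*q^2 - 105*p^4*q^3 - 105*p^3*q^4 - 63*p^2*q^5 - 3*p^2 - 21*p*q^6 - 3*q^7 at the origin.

The Hessian of f at 0 is [[-6, 0], [0, 0]] with rank 1, so corank 1. A Groebner basis of the Jacobian ideal J(f) in C{p,q} is {q^6, p}; counting standard monomials gives mu = 6. Corank 1: A-series; mu = 6 gives A_6.

A6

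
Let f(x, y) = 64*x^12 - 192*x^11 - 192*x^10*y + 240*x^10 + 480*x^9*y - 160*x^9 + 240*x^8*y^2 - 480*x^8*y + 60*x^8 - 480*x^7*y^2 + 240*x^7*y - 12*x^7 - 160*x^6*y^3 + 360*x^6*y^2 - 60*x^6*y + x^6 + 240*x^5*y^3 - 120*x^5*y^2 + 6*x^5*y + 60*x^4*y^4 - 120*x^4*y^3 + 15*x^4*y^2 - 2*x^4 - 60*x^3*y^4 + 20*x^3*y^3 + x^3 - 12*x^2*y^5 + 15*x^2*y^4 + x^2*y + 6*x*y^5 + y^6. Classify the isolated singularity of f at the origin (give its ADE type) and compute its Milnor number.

Type D_{7}, Milnor number mu = 7.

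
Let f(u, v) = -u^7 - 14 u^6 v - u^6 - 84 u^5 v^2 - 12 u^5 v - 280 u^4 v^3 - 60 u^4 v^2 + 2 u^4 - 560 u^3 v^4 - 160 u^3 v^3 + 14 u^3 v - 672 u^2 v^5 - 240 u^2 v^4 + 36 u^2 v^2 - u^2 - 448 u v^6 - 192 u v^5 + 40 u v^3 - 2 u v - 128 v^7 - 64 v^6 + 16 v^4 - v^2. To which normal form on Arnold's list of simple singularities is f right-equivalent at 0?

The Hessian of f at 0 has rank 1. Corank 1: A-series; mu = 6 gives A_6.

A6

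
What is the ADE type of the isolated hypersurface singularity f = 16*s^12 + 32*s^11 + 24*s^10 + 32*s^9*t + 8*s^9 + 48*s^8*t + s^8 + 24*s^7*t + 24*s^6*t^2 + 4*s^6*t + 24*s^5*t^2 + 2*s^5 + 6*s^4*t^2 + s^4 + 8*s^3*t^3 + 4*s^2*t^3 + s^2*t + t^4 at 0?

D5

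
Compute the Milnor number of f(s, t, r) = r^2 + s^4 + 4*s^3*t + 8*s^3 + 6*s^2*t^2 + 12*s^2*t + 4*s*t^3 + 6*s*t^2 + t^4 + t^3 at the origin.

6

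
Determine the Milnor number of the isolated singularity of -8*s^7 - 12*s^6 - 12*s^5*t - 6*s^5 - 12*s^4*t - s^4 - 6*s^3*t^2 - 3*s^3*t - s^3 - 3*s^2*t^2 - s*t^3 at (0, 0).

The Hessian of f at 0 is [[0, 0], [0, 0]] with rank 0, so corank 2. A Groebner basis of the Jacobian ideal J(f) in C{s,t} is {3*s^2 + t^4 + t^3, s^3, s^2*t - s^2 - t^3/3, 2*s^2 + s*t^2 + 2*t^3/3}; counting standard monomials gives mu = 7. Corank 2; j^3 = -s^3 is a perfect cube, so E-series; the 4-jet and mu = 7 give E_7.

7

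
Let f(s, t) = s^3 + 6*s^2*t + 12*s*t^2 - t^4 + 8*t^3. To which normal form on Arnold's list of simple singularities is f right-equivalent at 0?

E_6

The Hessian of f at 0 has rank 0. Corank 2; j^3 = (s + 2*t)^3 is a perfect cube, so E-series; the 4-jet and mu = 6 give E_6.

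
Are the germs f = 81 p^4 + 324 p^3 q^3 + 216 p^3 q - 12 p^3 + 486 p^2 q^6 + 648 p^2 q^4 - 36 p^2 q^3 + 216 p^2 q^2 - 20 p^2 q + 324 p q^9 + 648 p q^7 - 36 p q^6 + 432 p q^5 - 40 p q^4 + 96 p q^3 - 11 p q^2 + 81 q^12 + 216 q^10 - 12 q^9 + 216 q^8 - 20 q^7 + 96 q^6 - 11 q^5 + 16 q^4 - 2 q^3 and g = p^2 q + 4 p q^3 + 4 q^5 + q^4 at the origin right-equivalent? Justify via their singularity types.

Yes.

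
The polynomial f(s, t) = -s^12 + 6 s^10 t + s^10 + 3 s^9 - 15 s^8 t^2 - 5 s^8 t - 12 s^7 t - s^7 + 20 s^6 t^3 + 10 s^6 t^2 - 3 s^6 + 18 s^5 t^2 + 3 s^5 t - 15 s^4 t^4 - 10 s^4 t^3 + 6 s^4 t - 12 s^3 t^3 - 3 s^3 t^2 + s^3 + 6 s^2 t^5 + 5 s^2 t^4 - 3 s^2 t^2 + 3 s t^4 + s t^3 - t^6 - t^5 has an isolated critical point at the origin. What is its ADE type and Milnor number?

Type E7, Milnor number mu = 7.

The Hessian of f at 0 has rank 0. Corank 2; j^3 = s^3 is a perfect cube, so E-series; the 4-jet and mu = 7 give E_7.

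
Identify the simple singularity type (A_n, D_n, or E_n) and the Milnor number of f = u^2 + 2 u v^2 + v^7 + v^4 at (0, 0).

The Hessian of f at 0 has rank 1. Corank 1: A-series; mu = 6 gives A_6.

Type A_6, Milnor number mu = 6.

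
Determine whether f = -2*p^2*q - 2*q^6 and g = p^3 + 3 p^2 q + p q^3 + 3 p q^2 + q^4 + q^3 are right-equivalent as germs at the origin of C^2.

No.

The Hessian of f at 0 is [[0, 0], [0, 0]] with rank 0, so corank 2. A Groebner basis of the Jacobian ideal J(f) in C{p,q} is {p^2/6 + q^5, p^3, p*q}; counting standard monomials gives mu = 7. Corank 2; j^3 = -2*p^2*q has shape L^2 M (L != M), so D-series; mu = 7 gives D_7. The Hessian of g at 0 is [[0, 0], [0, 0]] with rank 0, so corank 2. A Groebner basis of the Jacobian ideal J(g) in C{p,q} is {p^3 + 3*p^2*q + 6*p^2 + 12*p*q + 6*q^2, -3*p^2 + p*q^2 - 6*p*q - 3*q^2, 3*p^2 + 6*p*q + q^3 + 3*q^2}; counting standard monomials gives mu = 7. Corank 2; j^3 = (p + q)^3 is a perfect cube, so E-series; the 4-jet and mu = 7 give E_7. f is D_7 but g is E_7, hence not right-equivalent.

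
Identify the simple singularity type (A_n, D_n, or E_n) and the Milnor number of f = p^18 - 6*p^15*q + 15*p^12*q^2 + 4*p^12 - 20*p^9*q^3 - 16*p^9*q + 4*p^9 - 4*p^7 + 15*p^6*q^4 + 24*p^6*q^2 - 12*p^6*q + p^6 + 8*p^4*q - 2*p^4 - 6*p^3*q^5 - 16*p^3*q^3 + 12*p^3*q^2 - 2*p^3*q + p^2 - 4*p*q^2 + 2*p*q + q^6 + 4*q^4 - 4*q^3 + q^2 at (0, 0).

Type A_5, Milnor number mu = 5.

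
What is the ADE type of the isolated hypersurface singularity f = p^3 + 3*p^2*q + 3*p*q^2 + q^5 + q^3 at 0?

The Hessian of f at 0 has rank 0. Corank 2; j^3 = (p + q)^3 is a perfect cube, so E-series; the 5-jet and mu = 8 give E_8.

E_{8}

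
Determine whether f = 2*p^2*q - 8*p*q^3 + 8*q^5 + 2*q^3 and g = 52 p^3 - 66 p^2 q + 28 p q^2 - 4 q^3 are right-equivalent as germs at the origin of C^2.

Yes.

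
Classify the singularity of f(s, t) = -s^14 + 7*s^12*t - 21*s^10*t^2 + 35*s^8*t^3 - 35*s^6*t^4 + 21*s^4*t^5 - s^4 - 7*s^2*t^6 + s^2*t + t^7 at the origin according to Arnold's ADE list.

D_8

The Hessian of f at 0 is [[0, 0], [0, 0]] with rank 0, so corank 2. A Groebner basis of the Jacobian ideal J(f) in C{s,t} is {s^2/7 + t^6, s^3, s*t}; counting standard monomials gives mu = 8. Corank 2; j^3 = s^2*t has shape L^2 M (L != M), so D-series; mu = 8 gives D_8.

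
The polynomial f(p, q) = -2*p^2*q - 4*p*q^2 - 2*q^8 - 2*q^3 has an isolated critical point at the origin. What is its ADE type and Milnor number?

Type D_9, Milnor number mu = 9.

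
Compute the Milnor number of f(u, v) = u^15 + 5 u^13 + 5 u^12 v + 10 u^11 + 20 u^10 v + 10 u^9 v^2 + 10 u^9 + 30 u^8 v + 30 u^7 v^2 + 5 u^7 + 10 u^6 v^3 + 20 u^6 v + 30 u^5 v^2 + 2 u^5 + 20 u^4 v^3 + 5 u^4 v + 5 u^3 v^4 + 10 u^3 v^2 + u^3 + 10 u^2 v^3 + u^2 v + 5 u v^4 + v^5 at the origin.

The Hessian of f at 0 has rank 0. Corank 2; j^3 = u^2*(u + v) has shape L^2 M (L != M), so D-series; mu = 6 gives D_6.

6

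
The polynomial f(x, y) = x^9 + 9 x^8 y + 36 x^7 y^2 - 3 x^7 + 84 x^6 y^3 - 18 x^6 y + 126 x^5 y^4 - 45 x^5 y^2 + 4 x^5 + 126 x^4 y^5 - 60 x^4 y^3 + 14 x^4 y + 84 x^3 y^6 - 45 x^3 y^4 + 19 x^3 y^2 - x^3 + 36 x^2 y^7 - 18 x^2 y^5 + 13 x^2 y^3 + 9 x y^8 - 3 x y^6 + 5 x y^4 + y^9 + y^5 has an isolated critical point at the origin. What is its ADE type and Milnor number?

Type E_{8}, Milnor number mu = 8.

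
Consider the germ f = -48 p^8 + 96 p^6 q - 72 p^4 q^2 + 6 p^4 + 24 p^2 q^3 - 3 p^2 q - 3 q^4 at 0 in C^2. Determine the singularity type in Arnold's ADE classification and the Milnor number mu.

Type D_{5}, Milnor number mu = 5.

The Hessian of f at 0 has rank 0. Corank 2; j^3 = -3*p^2*q has shape L^2 M (L != M), so D-series; mu = 5 gives D_5.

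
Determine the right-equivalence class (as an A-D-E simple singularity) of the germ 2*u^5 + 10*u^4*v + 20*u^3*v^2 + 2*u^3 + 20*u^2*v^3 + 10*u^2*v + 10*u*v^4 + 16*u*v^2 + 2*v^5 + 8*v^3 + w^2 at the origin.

D_6

The Hessian of f at 0 has rank 1. Corank 2; j^3 = 2*(u + v)*(u + 2*v)^2 has shape L^2 M (L != M), so D-series; mu = 6 gives D_6.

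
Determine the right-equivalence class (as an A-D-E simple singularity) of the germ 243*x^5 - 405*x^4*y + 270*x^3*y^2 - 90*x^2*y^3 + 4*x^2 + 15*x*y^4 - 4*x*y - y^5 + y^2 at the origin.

A_4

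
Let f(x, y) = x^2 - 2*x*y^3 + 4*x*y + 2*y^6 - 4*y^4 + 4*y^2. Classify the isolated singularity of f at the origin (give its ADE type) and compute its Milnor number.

The Hessian of f at 0 is [[2, 4], [4, 8]] with rank 1, so corank 1. A Groebner basis of the Jacobian ideal J(f) in C{x,y} is {x*y^2 + 2*x + 4*y, -x + y^3 - 2*y, x^2 + 4*x*y + 4*y^2}; counting standard monomials gives mu = 5. Corank 1: A-series; mu = 5 gives A_5.

Type A_5, Milnor number mu = 5.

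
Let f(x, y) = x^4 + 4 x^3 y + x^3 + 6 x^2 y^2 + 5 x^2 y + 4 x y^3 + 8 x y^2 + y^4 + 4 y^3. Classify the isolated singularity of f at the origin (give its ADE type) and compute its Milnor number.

The Hessian of f at 0 has rank 0. Corank 2; j^3 = (x + y)*(x + 2*y)^2 has shape L^2 M (L != M), so D-series; mu = 5 gives D_5.

Type D_5, Milnor number mu = 5.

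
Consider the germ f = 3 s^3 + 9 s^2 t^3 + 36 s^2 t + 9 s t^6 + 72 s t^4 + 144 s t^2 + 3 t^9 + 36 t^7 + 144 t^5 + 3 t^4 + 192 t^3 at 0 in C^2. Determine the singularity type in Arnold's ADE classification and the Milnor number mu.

The Hessian of f at 0 has rank 0. Corank 2; j^3 = 3*(s + 4*t)^3 is a perfect cube, so E-series; the 4-jet and mu = 6 give E_6.

Type E_{6}, Milnor number mu = 6.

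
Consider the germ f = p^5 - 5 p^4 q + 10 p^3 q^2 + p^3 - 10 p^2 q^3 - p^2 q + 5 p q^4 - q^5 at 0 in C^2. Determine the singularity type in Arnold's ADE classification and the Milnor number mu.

Type D_6, Milnor number mu = 6.

The Hessian of f at 0 is [[0, 0], [0, 0]] with rank 0, so corank 2. A Groebner basis of the Jacobian ideal J(f) in C{p,q} is {p*q/5 + q^4, p*q^2, p^2 - p*q}; counting standard monomials gives mu = 6. Corank 2; j^3 = p^2*(p - q) has shape L^2 M (L != M), so D-series; mu = 6 gives D_6.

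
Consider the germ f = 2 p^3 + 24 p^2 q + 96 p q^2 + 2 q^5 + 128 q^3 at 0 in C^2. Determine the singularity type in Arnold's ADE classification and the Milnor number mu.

Type E_8, Milnor number mu = 8.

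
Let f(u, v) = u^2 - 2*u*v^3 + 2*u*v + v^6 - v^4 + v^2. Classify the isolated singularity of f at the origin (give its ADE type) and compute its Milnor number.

The Hessian of f at 0 is [[2, 2], [2, 2]] with rank 1, so corank 1. A Groebner basis of the Jacobian ideal J(f) in C{u,v} is {v^3, u + v}; counting standard monomials gives mu = 3. Corank 1: A-series; mu = 3 gives A_3.

Type A_3, Milnor number mu = 3.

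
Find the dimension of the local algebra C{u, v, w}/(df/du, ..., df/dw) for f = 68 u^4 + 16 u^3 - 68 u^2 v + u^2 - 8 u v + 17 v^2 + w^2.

1

The Hessian of f at 0 has rank 3. Corank 0: nondegenerate Morse point, so A_1.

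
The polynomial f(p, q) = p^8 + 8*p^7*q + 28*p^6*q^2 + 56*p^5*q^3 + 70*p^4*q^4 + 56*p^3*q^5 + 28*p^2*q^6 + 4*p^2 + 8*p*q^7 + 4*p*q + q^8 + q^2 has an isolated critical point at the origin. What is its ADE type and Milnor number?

The Hessian of f at 0 has rank 1. Corank 1: A-series; mu = 7 gives A_7.

Type A7, Milnor number mu = 7.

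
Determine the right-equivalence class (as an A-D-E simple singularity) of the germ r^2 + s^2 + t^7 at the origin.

The Hessian of f at 0 has rank 2. Corank 1: A-series; mu = 6 gives A_6.

A6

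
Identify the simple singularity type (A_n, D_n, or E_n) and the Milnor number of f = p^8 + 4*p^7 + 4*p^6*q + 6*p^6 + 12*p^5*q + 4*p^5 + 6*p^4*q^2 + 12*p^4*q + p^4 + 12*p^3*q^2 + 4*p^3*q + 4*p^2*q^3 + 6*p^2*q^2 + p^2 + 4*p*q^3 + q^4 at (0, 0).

Type A3, Milnor number mu = 3.

The Hessian of f at 0 is [[2, 0], [0, 0]] with rank 1, so corank 1. A Groebner basis of the Jacobian ideal J(f) in C{p,q} is {q^3, p}; counting standard monomials gives mu = 3. Corank 1: A-series; mu = 3 gives A_3.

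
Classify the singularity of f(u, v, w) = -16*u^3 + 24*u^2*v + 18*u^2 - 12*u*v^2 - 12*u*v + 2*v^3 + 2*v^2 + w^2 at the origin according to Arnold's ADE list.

The Hessian of f at 0 has rank 2. Corank 1: A-series; mu = 2 gives A_2.

A_{2}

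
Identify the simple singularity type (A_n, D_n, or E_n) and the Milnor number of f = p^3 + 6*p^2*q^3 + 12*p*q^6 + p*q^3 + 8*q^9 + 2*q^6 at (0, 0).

Type E7, Milnor number mu = 7.

The Hessian of f at 0 has rank 0. Corank 2; j^3 = p^3 is a perfect cube, so E-series; the 4-jet and mu = 7 give E_7.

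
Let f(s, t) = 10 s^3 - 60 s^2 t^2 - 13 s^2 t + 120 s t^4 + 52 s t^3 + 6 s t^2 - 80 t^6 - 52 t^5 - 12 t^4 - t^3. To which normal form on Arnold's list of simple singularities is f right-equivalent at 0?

The Hessian of f at 0 has rank 0. Corank 2; j^3 = (2*s - t)*(5*s^2 - 4*s*t + t^2) splits into three distinct lines over C (the quadratic factor has nonzero discriminant), so D_4.

D_{4}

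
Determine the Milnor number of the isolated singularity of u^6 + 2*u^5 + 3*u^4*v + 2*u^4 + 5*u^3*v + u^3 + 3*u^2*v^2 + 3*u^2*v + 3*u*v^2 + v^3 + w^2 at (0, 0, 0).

7

The Hessian of f at 0 has rank 1. Corank 2; j^3 = (u + v)^3 is a perfect cube, so E-series; the 4-jet and mu = 7 give E_7.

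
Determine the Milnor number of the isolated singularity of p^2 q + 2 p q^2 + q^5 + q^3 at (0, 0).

6

The Hessian of f at 0 has rank 0. Corank 2; j^3 = q*(p + q)^2 has shape L^2 M (L != M), so D-series; mu = 6 gives D_6.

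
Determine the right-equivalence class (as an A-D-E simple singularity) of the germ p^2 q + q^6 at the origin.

The Hessian of f at 0 is [[0, 0], [0, 0]] with rank 0, so corank 2. A Groebner basis of the Jacobian ideal J(f) in C{p,q} is {p^2/6 + q^5, p^3, p*q}; counting standard monomials gives mu = 7. Corank 2; j^3 = p^2*q has shape L^2 M (L != M), so D-series; mu = 7 gives D_7.

D7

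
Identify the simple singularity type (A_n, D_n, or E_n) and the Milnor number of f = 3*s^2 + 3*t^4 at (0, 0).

Type A_{3}, Milnor number mu = 3.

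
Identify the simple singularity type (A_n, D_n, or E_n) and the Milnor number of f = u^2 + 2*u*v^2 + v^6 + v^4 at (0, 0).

Type A_{5}, Milnor number mu = 5.

The Hessian of f at 0 is [[2, 0], [0, 0]] with rank 1, so corank 1. A Groebner basis of the Jacobian ideal J(f) in C{u,v} is {u^3, u^2*v, u + v^2}; counting standard monomials gives mu = 5. Corank 1: A-series; mu = 5 gives A_5.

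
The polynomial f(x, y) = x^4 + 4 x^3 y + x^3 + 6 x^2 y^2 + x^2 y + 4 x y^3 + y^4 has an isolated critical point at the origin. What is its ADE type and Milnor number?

The Hessian of f at 0 has rank 0. Corank 2; j^3 = x^2*(x + y) has shape L^2 M (L != M), so D-series; mu = 5 gives D_5.

Type D5, Milnor number mu = 5.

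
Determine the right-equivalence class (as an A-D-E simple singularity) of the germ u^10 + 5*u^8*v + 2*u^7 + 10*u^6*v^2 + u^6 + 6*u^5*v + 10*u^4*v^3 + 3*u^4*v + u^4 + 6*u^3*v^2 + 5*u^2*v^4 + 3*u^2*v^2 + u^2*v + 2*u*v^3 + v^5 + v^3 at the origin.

D_{4}

The Hessian of f at 0 has rank 0. Corank 2; j^3 = v*(u^2 + v^2) splits into three distinct lines over C (the quadratic factor has nonzero discriminant), so D_4.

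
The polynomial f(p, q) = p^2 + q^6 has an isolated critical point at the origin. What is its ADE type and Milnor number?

Type A5, Milnor number mu = 5.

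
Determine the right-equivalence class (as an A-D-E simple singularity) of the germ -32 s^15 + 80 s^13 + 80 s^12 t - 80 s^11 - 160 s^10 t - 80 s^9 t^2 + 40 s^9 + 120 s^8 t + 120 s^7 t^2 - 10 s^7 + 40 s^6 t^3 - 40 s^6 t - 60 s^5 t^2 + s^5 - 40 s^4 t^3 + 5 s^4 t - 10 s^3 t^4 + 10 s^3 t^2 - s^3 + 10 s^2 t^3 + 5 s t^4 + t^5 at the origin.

E_{8}

The Hessian of f at 0 has rank 0. Corank 2; j^3 = -s^3 is a perfect cube, so E-series; the 5-jet and mu = 8 give E_8.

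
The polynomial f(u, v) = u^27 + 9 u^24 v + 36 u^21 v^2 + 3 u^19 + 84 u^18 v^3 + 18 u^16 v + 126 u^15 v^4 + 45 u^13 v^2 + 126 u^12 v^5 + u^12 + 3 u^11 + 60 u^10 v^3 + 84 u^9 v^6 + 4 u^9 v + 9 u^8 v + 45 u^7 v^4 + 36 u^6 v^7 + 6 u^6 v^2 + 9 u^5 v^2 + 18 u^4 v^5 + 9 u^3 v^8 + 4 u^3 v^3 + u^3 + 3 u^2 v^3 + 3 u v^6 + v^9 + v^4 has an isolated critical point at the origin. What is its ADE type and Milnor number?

Type E_6, Milnor number mu = 6.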